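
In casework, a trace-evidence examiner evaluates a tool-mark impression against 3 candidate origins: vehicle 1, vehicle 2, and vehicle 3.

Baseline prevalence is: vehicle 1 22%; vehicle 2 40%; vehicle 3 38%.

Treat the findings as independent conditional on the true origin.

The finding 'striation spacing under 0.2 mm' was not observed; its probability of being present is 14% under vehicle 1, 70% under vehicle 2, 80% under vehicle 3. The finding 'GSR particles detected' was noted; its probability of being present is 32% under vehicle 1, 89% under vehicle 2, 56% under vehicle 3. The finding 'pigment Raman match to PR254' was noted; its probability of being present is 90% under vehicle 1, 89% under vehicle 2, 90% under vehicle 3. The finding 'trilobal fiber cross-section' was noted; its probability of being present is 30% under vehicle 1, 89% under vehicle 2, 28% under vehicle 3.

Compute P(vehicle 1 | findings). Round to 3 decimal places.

By Bayes' rule with conditional independence, the unnormalized weight for each hypothesis is prior × ∏ likelihoods (using 1 − P(present | H) for each absent finding):
  vehicle 1: 0.22 × (1 − 0.14) × 0.32 × 0.90 × 0.30 = 0.016347
  vehicle 2: 0.40 × (1 − 0.70) × 0.89 × 0.89 × 0.89 = 0.084596
  vehicle 3: 0.38 × (1 − 0.80) × 0.56 × 0.90 × 0.28 = 0.010725
Normalizing constant Z = 0.016347 + 0.084596 + 0.010725 = 0.11167.
P(vehicle 1 | evidence) = 0.016347 / 0.11167 ≈ 0.146.

0.146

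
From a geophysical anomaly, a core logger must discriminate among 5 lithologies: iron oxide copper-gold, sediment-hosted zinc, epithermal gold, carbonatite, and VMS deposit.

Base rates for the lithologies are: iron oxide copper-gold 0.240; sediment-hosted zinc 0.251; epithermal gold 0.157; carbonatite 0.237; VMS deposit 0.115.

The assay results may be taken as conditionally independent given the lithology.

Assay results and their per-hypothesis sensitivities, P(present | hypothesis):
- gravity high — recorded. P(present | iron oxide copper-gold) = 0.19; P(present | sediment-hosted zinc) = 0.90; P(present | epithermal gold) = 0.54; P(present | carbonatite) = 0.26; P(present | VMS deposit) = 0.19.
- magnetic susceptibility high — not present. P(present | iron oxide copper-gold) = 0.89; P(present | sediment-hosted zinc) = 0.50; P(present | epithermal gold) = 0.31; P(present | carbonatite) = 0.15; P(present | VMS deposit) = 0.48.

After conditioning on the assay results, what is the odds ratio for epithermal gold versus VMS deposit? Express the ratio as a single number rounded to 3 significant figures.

The normalizing constant cancels in an odds ratio, so compute prior × likelihood for the two hypotheses only (using 1 − P(present | H) for each absent assay result):
  epithermal gold: 0.157 × 0.54 × (1 − 0.31) = 0.058498
  VMS deposit: 0.115 × 0.19 × (1 − 0.48) = 0.011362
Posterior odds = 0.058498 / 0.011362 ≈ 5.15.

5.15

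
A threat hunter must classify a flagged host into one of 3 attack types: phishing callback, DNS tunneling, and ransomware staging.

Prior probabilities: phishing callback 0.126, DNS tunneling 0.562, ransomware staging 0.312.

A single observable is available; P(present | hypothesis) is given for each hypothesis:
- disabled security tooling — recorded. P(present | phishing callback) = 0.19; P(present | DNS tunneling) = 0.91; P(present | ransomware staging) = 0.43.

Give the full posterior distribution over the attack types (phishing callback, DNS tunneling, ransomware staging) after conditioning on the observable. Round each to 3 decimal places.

By Bayes' rule, the unnormalized weight for each hypothesis is prior × likelihood:
  phishing callback: 0.126 × 0.19 = 0.02394
  DNS tunneling: 0.562 × 0.91 = 0.51142
  ransomware staging: 0.312 × 0.43 = 0.13416
Normalizing constant Z = 0.02394 + 0.51142 + 0.13416 = 0.66952.
P(phishing callback | evidence) = 0.02394 / 0.66952 ≈ 0.036
P(DNS tunneling | evidence) = 0.51142 / 0.66952 ≈ 0.764
P(ransomware staging | evidence) = 0.13416 / 0.66952 ≈ 0.200

0.036, 0.764, 0.200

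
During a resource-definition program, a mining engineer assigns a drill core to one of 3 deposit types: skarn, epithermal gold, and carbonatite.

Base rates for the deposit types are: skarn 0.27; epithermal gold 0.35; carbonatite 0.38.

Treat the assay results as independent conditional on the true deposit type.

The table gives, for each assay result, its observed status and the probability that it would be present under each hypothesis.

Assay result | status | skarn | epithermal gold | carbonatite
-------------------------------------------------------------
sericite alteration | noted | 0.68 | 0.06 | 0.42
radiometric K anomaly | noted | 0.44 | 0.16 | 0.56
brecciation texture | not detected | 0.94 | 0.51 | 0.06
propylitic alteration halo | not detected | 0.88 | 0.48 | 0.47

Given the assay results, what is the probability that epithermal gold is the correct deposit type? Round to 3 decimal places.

For each hypothesis, the unnormalized posterior weight is prior × product of the assay result likelihoods (using 1 − P(present | H) for each absent assay result):
  skarn: 0.27 × 0.68 × 0.44 × (1 − 0.94) × (1 − 0.88) = 0.00058164
  epithermal gold: 0.35 × 0.06 × 0.16 × (1 − 0.51) × (1 − 0.48) = 0.00085613
  carbonatite: 0.38 × 0.42 × 0.56 × (1 − 0.06) × (1 − 0.47) = 0.044527
The unnormalized weights sum to 0.045965.
P(epithermal gold | evidence) = 0.00085613 / 0.045965 ≈ 0.019.

0.019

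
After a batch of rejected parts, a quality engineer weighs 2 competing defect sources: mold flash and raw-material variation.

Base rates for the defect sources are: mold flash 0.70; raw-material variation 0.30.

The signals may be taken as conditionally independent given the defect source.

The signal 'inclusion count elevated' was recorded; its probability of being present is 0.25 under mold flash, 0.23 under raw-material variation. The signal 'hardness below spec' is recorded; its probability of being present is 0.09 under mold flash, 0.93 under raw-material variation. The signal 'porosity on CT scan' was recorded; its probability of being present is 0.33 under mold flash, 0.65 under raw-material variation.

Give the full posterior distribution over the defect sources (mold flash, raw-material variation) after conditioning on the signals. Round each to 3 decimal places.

0.111, 0.889

Multiply each prior by the joint likelihood of the signal pattern:
  mold flash: 0.70 × 0.25 × 0.09 × 0.33 = 0.0051975
  raw-material variation: 0.30 × 0.23 × 0.93 × 0.65 = 0.041711
Normalizing constant Z = 0.0051975 + 0.041711 = 0.046908.
P(mold flash | evidence) = 0.0051975 / 0.046908 ≈ 0.111
P(raw-material variation | evidence) = 0.041711 / 0.046908 ≈ 0.889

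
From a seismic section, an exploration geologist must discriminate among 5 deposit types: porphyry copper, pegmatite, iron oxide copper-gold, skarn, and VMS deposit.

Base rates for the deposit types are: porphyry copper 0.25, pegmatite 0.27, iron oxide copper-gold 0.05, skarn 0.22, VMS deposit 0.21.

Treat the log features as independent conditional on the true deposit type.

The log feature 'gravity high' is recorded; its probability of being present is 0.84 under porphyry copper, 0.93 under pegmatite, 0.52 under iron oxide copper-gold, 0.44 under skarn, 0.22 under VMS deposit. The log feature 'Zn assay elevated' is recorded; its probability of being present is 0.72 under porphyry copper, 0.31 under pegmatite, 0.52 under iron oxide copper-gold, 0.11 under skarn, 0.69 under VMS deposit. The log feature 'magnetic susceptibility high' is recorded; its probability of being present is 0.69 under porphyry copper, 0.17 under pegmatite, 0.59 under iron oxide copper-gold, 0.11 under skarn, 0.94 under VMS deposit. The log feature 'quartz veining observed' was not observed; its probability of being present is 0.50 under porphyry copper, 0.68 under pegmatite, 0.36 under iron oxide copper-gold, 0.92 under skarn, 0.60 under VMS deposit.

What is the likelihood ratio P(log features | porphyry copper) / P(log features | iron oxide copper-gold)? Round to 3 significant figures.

The Bayes factor is the ratio of the joint likelihoods of the log feature pattern under the two hypotheses (using 1 − P(present | H) for each absent log feature).
  porphyry copper: 0.84 × 0.72 × 0.69 × (1 − 0.50) = 0.20866
  iron oxide copper-gold: 0.52 × 0.52 × 0.59 × (1 − 0.36) = 0.1021
Bayes factor = 0.20866 / 0.1021 ≈ 2.04

2.04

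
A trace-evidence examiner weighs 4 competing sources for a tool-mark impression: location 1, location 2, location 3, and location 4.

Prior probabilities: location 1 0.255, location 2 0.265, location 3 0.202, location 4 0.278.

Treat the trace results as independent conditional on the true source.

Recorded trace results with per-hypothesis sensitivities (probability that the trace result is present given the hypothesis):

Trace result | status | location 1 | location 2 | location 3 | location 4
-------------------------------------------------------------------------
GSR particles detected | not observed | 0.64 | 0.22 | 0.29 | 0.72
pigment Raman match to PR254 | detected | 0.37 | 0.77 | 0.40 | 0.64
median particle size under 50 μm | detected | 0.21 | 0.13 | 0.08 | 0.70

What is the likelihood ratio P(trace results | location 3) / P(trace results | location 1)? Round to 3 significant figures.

Joint likelihood of the trace result pattern under each hypothesis (using 1 − P(present | H) for each absent trace result):
  location 3: (1 − 0.29) × 0.40 × 0.08 = 0.02272
  location 1: (1 − 0.64) × 0.37 × 0.21 = 0.027972
Bayes factor = 0.02272 / 0.027972 ≈ 0.812

0.812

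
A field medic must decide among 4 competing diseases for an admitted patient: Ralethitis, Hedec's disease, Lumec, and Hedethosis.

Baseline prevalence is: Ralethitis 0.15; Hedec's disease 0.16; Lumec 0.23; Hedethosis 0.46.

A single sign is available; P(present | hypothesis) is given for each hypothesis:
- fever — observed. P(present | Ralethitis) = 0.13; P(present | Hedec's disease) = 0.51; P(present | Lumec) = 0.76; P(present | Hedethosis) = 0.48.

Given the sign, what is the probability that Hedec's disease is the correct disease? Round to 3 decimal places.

0.164

By Bayes' rule, the unnormalized weight for each hypothesis is prior × likelihood:
  Ralethitis: 0.15 × 0.13 = 0.0195
  Hedec's disease: 0.16 × 0.51 = 0.0816
  Lumec: 0.23 × 0.76 = 0.1748
  Hedethosis: 0.46 × 0.48 = 0.2208
Marginal likelihood of the evidence = 0.4967.
P(Hedec's disease | evidence) = 0.0816 / 0.4967 ≈ 0.164.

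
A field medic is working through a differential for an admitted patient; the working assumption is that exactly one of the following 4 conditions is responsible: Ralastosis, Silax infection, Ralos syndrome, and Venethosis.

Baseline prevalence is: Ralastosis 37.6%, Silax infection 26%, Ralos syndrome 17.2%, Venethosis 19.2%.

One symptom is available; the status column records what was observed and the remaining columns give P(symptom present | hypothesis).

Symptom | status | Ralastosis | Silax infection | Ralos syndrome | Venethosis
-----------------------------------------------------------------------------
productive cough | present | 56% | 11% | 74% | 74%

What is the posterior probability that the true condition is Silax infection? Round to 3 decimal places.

0.056

For each hypothesis, the unnormalized posterior weight is prior × likelihood:
  Ralastosis: 0.376 × 0.56 = 0.21056
  Silax infection: 0.260 × 0.11 = 0.0286
  Ralos syndrome: 0.172 × 0.74 = 0.12728
  Venethosis: 0.192 × 0.74 = 0.14208
Normalizing constant Z = 0.21056 + 0.0286 + 0.12728 + 0.14208 = 0.50852.
P(Silax infection | evidence) = 0.0286 / 0.50852 ≈ 0.056.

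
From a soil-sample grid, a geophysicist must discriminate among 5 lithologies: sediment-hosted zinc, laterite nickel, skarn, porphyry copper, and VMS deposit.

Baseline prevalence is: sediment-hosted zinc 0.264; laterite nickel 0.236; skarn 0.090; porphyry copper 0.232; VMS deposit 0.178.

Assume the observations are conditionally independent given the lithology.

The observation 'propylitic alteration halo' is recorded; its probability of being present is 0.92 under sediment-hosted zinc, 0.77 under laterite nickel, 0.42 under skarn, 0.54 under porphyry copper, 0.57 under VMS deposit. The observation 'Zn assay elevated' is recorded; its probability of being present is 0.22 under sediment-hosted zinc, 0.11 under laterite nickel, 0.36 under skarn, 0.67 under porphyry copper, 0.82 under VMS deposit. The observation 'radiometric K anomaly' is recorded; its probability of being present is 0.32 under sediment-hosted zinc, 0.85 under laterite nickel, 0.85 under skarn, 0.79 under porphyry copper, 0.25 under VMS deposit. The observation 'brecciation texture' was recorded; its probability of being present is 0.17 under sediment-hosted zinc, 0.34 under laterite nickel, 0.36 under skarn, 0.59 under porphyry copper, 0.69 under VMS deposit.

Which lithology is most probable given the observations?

porphyry copper

By Bayes' rule with conditional independence, the unnormalized weight for each hypothesis is prior × ∏ likelihoods:
  sediment-hosted zinc: 0.264 × 0.92 × 0.22 × 0.32 × 0.17 = 0.0029068
  laterite nickel: 0.236 × 0.77 × 0.11 × 0.85 × 0.34 = 0.0057769
  skarn: 0.090 × 0.42 × 0.36 × 0.85 × 0.36 = 0.004164
  porphyry copper: 0.232 × 0.54 × 0.67 × 0.79 × 0.59 = 0.039123
  VMS deposit: 0.178 × 0.57 × 0.82 × 0.25 × 0.69 = 0.014352
Normalizing constant Z = 0.0029068 + 0.0057769 + 0.004164 + 0.039123 + 0.014352 = 0.066323.
P(sediment-hosted zinc | evidence) ≈ 0.0029068 / 0.066323 ≈ 0.044
P(laterite nickel | evidence) ≈ 0.0057769 / 0.066323 ≈ 0.087
P(skarn | evidence) ≈ 0.004164 / 0.066323 ≈ 0.063
P(porphyry copper | evidence) ≈ 0.039123 / 0.066323 ≈ 0.590
P(VMS deposit | evidence) ≈ 0.014352 / 0.066323 ≈ 0.216
The largest is 0.590, so porphyry copper is most probable.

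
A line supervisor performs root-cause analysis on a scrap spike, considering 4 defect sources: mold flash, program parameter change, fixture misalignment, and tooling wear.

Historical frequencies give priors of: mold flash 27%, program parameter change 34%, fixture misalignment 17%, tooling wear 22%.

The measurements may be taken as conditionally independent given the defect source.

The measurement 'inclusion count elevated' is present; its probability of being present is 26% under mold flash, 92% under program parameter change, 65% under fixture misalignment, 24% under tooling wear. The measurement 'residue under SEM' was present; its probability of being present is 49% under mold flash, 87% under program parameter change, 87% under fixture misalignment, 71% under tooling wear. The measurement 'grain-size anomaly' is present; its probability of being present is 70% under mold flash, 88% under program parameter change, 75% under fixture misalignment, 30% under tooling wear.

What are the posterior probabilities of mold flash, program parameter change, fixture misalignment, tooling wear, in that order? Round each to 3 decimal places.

0.069, 0.690, 0.208, 0.032

Multiply each prior by the joint likelihood of the measurement pattern:
  mold flash: 0.27 × 0.26 × 0.49 × 0.70 = 0.024079
  program parameter change: 0.34 × 0.92 × 0.87 × 0.88 = 0.23948
  fixture misalignment: 0.17 × 0.65 × 0.87 × 0.75 = 0.072101
  tooling wear: 0.22 × 0.24 × 0.71 × 0.30 = 0.011246
The unnormalized weights sum to 0.34691.
P(mold flash | evidence) = 0.024079 / 0.34691 ≈ 0.069
P(program parameter change | evidence) = 0.23948 / 0.34691 ≈ 0.690
P(fixture misalignment | evidence) = 0.072101 / 0.34691 ≈ 0.208
P(tooling wear | evidence) = 0.011246 / 0.34691 ≈ 0.032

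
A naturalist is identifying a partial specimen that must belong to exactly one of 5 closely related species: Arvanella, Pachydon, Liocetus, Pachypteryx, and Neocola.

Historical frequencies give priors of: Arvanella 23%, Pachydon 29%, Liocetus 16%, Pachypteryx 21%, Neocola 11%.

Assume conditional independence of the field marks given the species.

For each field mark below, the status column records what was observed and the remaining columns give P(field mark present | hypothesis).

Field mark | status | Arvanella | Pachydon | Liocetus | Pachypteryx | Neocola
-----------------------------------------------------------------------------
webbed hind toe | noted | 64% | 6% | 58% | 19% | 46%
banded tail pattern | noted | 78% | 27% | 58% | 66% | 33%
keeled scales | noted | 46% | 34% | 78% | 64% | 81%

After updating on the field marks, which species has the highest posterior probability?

Arvanella

Multiply each prior by the joint likelihood of the field mark pattern:
  Arvanella: 0.23 × 0.64 × 0.78 × 0.46 = 0.052815
  Pachydon: 0.29 × 0.06 × 0.27 × 0.34 = 0.0015973
  Liocetus: 0.16 × 0.58 × 0.58 × 0.78 = 0.041983
  Pachypteryx: 0.21 × 0.19 × 0.66 × 0.64 = 0.016854
  Neocola: 0.11 × 0.46 × 0.33 × 0.81 = 0.013525
Normalizing constant Z = 0.052815 + 0.0015973 + 0.041983 + 0.016854 + 0.013525 = 0.12677.
P(Arvanella | evidence) ≈ 0.052815 / 0.12677 ≈ 0.417
P(Pachydon | evidence) ≈ 0.0015973 / 0.12677 ≈ 0.013
P(Liocetus | evidence) ≈ 0.041983 / 0.12677 ≈ 0.331
P(Pachypteryx | evidence) ≈ 0.016854 / 0.12677 ≈ 0.133
P(Neocola | evidence) ≈ 0.013525 / 0.12677 ≈ 0.107
The largest is 0.417, so Arvanella is most probable.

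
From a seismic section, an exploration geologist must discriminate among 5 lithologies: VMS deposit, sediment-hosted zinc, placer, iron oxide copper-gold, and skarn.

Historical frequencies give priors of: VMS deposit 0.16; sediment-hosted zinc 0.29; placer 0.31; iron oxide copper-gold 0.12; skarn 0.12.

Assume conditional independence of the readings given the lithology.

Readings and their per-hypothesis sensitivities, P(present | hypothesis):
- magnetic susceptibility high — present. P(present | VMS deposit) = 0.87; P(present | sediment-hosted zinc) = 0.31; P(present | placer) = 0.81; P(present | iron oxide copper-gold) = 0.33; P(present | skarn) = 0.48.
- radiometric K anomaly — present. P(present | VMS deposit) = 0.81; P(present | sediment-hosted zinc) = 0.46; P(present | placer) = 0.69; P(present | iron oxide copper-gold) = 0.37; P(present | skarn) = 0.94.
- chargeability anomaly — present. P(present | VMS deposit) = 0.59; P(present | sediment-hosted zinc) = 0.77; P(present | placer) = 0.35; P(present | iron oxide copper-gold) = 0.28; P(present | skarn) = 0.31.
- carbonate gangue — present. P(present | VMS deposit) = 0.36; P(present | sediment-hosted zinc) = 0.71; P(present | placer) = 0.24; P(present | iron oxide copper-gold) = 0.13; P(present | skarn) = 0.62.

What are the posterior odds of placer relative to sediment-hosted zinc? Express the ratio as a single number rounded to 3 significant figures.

Unnormalized posterior weight (prior times the reading likelihoods) for each of the two hypotheses:
  placer: 0.31 × 0.81 × 0.69 × 0.35 × 0.24 = 0.014554
  sediment-hosted zinc: 0.29 × 0.31 × 0.46 × 0.77 × 0.71 = 0.022608
Posterior odds = 0.014554 / 0.022608 ≈ 0.644.

0.644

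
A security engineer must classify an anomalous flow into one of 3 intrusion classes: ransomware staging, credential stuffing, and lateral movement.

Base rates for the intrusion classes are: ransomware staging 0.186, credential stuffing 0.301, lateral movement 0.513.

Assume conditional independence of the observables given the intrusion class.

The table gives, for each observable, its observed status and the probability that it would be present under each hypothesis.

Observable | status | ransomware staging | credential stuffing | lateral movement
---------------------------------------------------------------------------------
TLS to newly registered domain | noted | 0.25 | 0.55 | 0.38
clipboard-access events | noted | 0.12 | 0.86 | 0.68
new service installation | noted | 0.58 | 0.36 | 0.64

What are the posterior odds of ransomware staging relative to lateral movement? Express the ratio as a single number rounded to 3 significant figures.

0.0381

Unnormalized posterior weight (prior times the observable likelihoods) for each of the two hypotheses:
  ransomware staging: 0.186 × 0.25 × 0.12 × 0.58 = 0.0032364
  lateral movement: 0.513 × 0.38 × 0.68 × 0.64 = 0.084838
Odds(ransomware staging : lateral movement) = 0.0032364 / 0.084838 ≈ 0.0381.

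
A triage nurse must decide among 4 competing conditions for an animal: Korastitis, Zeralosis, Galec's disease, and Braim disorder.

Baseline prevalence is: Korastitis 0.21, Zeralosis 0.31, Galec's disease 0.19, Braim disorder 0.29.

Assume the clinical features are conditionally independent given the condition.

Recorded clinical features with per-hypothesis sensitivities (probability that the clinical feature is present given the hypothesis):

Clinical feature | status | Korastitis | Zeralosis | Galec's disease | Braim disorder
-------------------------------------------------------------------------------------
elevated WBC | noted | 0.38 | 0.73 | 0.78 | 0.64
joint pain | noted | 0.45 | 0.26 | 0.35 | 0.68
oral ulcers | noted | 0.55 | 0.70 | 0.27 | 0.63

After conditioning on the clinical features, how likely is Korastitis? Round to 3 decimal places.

For each hypothesis, the unnormalized posterior weight is prior × product of the clinical feature likelihoods:
  Korastitis: 0.21 × 0.38 × 0.45 × 0.55 = 0.019751
  Zeralosis: 0.31 × 0.73 × 0.26 × 0.70 = 0.041187
  Galec's disease: 0.19 × 0.78 × 0.35 × 0.27 = 0.014005
  Braim disorder: 0.29 × 0.64 × 0.68 × 0.63 = 0.079511
Normalizing constant Z = 0.019751 + 0.041187 + 0.014005 + 0.079511 = 0.15445.
P(Korastitis | evidence) = 0.019751 / 0.15445 ≈ 0.128.

0.128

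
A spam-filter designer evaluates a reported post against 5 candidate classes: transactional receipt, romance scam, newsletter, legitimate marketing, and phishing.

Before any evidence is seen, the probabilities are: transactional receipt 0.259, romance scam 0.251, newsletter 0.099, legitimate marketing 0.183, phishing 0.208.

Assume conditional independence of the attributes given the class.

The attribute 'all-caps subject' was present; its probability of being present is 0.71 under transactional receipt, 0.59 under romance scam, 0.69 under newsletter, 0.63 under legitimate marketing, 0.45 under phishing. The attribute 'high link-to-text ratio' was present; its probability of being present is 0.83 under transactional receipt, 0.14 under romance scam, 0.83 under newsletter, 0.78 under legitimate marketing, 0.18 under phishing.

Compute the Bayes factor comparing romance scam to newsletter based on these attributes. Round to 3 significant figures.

0.144

The Bayes factor is the ratio of the joint likelihoods of the attribute pattern under the two hypotheses.
  romance scam: 0.59 × 0.14 = 0.0826
  newsletter: 0.69 × 0.83 = 0.5727
Bayes factor = 0.0826 / 0.5727 ≈ 0.144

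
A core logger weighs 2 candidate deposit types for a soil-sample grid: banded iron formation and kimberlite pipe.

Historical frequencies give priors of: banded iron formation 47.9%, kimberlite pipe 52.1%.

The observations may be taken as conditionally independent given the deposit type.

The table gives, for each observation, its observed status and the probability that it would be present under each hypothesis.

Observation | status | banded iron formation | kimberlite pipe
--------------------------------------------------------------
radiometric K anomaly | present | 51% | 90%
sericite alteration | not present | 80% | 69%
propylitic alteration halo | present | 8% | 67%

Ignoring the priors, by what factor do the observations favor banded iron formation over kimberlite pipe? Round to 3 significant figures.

Take the product of per-observation likelihoods under each hypothesis (using 1 − P(present | H) for each absent observation), then divide.
  banded iron formation: 0.51 × (1 − 0.80) × 0.08 = 0.00816
  kimberlite pipe: 0.90 × (1 − 0.69) × 0.67 = 0.18693
Bayes factor = 0.00816 / 0.18693 ≈ 0.0437

0.0437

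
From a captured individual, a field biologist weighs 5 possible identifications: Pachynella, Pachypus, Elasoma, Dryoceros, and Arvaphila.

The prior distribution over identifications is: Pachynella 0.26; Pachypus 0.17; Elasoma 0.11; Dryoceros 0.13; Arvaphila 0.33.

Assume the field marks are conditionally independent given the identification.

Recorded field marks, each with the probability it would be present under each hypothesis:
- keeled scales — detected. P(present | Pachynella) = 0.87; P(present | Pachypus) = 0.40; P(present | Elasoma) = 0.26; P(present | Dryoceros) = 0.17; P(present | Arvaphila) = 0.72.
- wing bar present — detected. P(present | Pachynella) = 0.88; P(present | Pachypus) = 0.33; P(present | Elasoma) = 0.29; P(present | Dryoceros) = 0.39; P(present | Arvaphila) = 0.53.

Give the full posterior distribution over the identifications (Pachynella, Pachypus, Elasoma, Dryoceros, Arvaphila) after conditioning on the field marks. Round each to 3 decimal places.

For each hypothesis, the unnormalized posterior weight is prior × product of the field mark likelihoods:
  Pachynella: 0.26 × 0.87 × 0.88 = 0.19906
  Pachypus: 0.17 × 0.40 × 0.33 = 0.02244
  Elasoma: 0.11 × 0.26 × 0.29 = 0.008294
  Dryoceros: 0.13 × 0.17 × 0.39 = 0.008619
  Arvaphila: 0.33 × 0.72 × 0.53 = 0.12593
Normalizing constant Z = 0.19906 + 0.02244 + 0.008294 + 0.008619 + 0.12593 = 0.36434.
P(Pachynella | evidence) = 0.19906 / 0.36434 ≈ 0.546
P(Pachypus | evidence) = 0.02244 / 0.36434 ≈ 0.062
P(Elasoma | evidence) = 0.008294 / 0.36434 ≈ 0.023
P(Dryoceros | evidence) = 0.008619 / 0.36434 ≈ 0.024
P(Arvaphila | evidence) = 0.12593 / 0.36434 ≈ 0.346

0.546, 0.062, 0.023, 0.024, 0.346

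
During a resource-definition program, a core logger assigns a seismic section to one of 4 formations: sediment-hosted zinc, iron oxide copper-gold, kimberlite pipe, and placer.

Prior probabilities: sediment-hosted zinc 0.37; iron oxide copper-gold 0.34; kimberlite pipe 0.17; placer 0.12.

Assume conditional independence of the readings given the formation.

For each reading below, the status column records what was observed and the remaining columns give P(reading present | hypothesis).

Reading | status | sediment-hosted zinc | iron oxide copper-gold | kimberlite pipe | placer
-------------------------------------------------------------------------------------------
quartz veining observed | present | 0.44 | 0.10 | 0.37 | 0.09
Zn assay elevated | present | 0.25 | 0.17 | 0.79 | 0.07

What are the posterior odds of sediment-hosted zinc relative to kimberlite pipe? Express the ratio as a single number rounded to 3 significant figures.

Unnormalized posterior weight (prior times the reading likelihoods) for each of the two hypotheses:
  sediment-hosted zinc: 0.37 × 0.44 × 0.25 = 0.0407
  kimberlite pipe: 0.17 × 0.37 × 0.79 = 0.049691
Posterior odds = 0.0407 / 0.049691 ≈ 0.819.

0.819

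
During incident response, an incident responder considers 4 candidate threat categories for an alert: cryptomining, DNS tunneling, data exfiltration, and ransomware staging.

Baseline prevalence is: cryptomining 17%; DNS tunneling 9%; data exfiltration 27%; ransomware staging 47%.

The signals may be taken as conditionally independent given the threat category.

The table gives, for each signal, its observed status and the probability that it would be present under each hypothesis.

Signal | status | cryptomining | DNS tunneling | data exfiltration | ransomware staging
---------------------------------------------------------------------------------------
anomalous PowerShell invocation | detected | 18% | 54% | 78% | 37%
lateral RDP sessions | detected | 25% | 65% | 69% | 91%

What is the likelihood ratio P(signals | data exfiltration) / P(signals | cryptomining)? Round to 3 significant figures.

The Bayes factor is the ratio of the joint likelihoods of the signal pattern under the two hypotheses.
  data exfiltration: 0.78 × 0.69 = 0.5382
  cryptomining: 0.18 × 0.25 = 0.045
Bayes factor = 0.5382 / 0.045 ≈ 12.0

12.0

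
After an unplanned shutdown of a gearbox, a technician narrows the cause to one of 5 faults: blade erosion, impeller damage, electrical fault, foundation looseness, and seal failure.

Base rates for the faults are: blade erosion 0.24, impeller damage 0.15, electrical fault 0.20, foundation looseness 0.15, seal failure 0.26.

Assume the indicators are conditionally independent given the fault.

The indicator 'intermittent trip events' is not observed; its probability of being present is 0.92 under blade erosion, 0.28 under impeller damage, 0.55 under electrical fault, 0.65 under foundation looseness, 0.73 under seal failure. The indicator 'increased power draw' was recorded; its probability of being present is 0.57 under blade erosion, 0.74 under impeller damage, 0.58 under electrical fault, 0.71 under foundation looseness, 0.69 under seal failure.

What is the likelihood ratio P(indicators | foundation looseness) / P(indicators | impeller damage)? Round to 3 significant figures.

Take the product of per-indicator likelihoods under each hypothesis (using 1 − P(present | H) for each absent indicator), then divide.
  foundation looseness: (1 − 0.65) × 0.71 = 0.2485
  impeller damage: (1 − 0.28) × 0.74 = 0.5328
Bayes factor = 0.2485 / 0.5328 ≈ 0.466

0.466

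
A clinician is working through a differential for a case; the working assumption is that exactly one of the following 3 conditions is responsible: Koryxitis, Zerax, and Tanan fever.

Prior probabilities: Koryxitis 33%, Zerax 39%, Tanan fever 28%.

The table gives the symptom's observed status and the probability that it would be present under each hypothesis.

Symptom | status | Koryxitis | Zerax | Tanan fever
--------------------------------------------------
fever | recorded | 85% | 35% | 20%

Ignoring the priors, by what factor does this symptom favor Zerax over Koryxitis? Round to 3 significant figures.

The Bayes factor is the ratio of the two likelihoods.
  Zerax: 0.35
  Koryxitis: 0.85
Bayes factor = 0.35 / 0.85 ≈ 0.412

0.412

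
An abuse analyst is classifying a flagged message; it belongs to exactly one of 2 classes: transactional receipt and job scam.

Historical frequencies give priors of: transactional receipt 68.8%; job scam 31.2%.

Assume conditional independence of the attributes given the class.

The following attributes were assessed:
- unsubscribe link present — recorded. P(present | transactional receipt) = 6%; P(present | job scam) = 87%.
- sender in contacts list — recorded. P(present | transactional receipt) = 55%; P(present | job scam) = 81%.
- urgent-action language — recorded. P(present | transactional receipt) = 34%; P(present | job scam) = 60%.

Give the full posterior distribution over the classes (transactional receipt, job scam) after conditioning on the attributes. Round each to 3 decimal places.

0.055, 0.945

For each hypothesis, the unnormalized posterior weight is prior × product of the attribute likelihoods:
  transactional receipt: 0.688 × 0.06 × 0.55 × 0.34 = 0.0077194
  job scam: 0.312 × 0.87 × 0.81 × 0.60 = 0.13192
Marginal likelihood of the evidence = 0.13964.
P(transactional receipt | evidence) = 0.0077194 / 0.13964 ≈ 0.055
P(job scam | evidence) = 0.13192 / 0.13964 ≈ 0.945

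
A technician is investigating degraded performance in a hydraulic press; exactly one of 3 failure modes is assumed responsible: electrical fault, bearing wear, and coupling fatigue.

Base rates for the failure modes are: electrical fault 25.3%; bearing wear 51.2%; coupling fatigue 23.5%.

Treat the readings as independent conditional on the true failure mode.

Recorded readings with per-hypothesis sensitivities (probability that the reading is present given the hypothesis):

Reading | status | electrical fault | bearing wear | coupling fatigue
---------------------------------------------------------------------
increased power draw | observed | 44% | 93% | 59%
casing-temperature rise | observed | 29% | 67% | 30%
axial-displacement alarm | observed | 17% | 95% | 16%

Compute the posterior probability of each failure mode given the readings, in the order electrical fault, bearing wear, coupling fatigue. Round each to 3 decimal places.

Multiply each prior by the joint likelihood of the reading pattern:
  electrical fault: 0.253 × 0.44 × 0.29 × 0.17 = 0.0054881
  bearing wear: 0.512 × 0.93 × 0.67 × 0.95 = 0.30308
  coupling fatigue: 0.235 × 0.59 × 0.30 × 0.16 = 0.0066552
Marginal likelihood of the evidence = 0.31522.
P(electrical fault | evidence) = 0.0054881 / 0.31522 ≈ 0.017
P(bearing wear | evidence) = 0.30308 / 0.31522 ≈ 0.961
P(coupling fatigue | evidence) = 0.0066552 / 0.31522 ≈ 0.021

0.017, 0.961, 0.021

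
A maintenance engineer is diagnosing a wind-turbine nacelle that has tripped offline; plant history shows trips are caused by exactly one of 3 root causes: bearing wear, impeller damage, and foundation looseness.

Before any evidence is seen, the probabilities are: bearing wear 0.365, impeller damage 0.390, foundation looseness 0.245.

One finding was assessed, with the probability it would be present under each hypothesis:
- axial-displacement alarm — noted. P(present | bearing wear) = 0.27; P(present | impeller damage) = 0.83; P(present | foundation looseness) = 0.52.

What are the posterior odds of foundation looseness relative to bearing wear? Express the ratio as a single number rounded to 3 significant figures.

1.29

The normalizing constant cancels in an odds ratio, so compute prior × likelihood for the two hypotheses only:
  foundation looseness: 0.245 × 0.52 = 0.1274
  bearing wear: 0.365 × 0.27 = 0.09855
Odds(foundation looseness : bearing wear) = 0.1274 / 0.09855 ≈ 1.29.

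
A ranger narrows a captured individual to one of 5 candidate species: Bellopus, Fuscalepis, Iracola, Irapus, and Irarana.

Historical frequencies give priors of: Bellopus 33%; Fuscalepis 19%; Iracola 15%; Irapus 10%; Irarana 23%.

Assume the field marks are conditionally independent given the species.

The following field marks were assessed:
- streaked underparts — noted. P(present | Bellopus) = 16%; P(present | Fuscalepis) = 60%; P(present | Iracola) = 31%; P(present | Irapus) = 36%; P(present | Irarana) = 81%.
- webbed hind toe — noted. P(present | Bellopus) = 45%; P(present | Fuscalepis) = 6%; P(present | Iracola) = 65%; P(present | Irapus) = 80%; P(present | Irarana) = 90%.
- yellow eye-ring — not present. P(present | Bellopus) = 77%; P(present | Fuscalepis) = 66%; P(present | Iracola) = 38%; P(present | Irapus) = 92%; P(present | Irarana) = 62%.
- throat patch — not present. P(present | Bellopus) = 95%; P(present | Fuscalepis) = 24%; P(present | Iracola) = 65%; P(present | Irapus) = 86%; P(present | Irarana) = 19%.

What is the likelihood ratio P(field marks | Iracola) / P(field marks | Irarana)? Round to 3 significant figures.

The Bayes factor is the ratio of the joint likelihoods of the field mark pattern under the two hypotheses (using 1 − P(present | H) for each absent field mark).
  Iracola: 0.31 × 0.65 × (1 − 0.38) × (1 − 0.65) = 0.043726
  Irarana: 0.81 × 0.90 × (1 − 0.62) × (1 − 0.19) = 0.22439
Bayes factor = 0.043726 / 0.22439 ≈ 0.195

0.195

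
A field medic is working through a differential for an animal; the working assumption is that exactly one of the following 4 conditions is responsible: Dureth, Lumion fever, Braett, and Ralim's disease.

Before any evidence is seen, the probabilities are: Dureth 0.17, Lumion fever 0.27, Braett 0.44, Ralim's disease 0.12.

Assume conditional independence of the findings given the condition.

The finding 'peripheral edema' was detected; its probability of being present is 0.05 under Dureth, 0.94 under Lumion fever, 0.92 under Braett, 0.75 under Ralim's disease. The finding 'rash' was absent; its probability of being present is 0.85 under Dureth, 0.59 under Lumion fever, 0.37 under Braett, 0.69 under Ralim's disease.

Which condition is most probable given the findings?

Braett

Multiply each prior by the joint likelihood of the evidence pattern (using 1 − P(present | H) for each absent finding):
  Dureth: 0.17 × 0.05 × (1 − 0.85) = 0.001275
  Lumion fever: 0.27 × 0.94 × (1 − 0.59) = 0.10406
  Braett: 0.44 × 0.92 × (1 − 0.37) = 0.25502
  Ralim's disease: 0.12 × 0.75 × (1 − 0.69) = 0.0279
Normalizing constant Z = 0.001275 + 0.10406 + 0.25502 + 0.0279 = 0.38826.
P(Dureth | evidence) ≈ 0.001275 / 0.38826 ≈ 0.003
P(Lumion fever | evidence) ≈ 0.10406 / 0.38826 ≈ 0.268
P(Braett | evidence) ≈ 0.25502 / 0.38826 ≈ 0.657
P(Ralim's disease | evidence) ≈ 0.0279 / 0.38826 ≈ 0.072
The largest is 0.657, so Braett is most probable.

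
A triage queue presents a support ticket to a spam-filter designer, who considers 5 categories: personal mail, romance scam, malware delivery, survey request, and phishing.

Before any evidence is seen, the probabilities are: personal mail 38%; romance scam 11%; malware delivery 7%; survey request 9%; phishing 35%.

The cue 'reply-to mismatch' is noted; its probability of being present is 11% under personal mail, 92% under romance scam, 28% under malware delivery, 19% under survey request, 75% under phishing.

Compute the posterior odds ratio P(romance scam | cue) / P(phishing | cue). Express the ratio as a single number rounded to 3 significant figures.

The normalizing constant cancels in an odds ratio, so compute prior × likelihood for the two hypotheses only:
  romance scam: 0.11 × 0.92 = 0.1012
  phishing: 0.35 × 0.75 = 0.2625
Posterior odds = 0.1012 / 0.2625 ≈ 0.386.

0.386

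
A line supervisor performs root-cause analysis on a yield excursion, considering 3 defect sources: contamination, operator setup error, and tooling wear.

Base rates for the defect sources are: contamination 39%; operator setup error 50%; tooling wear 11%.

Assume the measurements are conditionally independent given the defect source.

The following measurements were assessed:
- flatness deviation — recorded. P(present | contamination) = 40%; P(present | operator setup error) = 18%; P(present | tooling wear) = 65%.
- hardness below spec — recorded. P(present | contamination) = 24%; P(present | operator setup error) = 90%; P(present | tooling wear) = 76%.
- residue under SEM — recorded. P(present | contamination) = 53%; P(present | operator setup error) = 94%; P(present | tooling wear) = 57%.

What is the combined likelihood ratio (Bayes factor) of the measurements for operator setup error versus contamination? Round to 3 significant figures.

The Bayes factor is the ratio of the joint likelihoods of the measurement pattern under the two hypotheses.
  operator setup error: 0.18 × 0.90 × 0.94 = 0.15228
  contamination: 0.40 × 0.24 × 0.53 = 0.05088
Bayes factor = 0.15228 / 0.05088 ≈ 2.99

2.99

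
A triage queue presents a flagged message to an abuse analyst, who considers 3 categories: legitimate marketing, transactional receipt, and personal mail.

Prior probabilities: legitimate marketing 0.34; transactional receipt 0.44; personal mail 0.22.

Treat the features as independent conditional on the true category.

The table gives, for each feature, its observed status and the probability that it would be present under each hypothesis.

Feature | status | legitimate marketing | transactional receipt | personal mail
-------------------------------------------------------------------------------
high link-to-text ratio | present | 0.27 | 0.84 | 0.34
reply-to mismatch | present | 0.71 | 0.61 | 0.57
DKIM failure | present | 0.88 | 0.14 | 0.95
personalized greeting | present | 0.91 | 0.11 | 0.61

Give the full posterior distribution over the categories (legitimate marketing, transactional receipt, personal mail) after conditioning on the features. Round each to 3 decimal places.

0.649, 0.043, 0.307

By Bayes' rule with conditional independence, the unnormalized weight for each hypothesis is prior × ∏ likelihoods:
  legitimate marketing: 0.34 × 0.27 × 0.71 × 0.88 × 0.91 = 0.052195
  transactional receipt: 0.44 × 0.84 × 0.61 × 0.14 × 0.11 = 0.003472
  personal mail: 0.22 × 0.34 × 0.57 × 0.95 × 0.61 = 0.024708
The unnormalized weights sum to 0.080374.
P(legitimate marketing | evidence) = 0.052195 / 0.080374 ≈ 0.649
P(transactional receipt | evidence) = 0.003472 / 0.080374 ≈ 0.043
P(personal mail | evidence) = 0.024708 / 0.080374 ≈ 0.307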